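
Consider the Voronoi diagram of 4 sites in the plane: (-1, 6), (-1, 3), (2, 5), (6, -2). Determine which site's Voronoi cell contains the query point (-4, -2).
Nearest site = (-1, 3)

The Voronoi cell of site s contains exactly those query points closer to s than to any other site. Compute squared distances from q = (-4, -2) to each site:
  (-1 − -4)² + (3 − -2)² = 34
  (-1 − -4)² + (6 − -2)² = 73
  (2 − -4)² + (5 − -2)² = 85
  (6 − -4)² + (-2 − -2)² = 100
Minimum is attained by (-1, 3), so q lies in its Voronoi cell.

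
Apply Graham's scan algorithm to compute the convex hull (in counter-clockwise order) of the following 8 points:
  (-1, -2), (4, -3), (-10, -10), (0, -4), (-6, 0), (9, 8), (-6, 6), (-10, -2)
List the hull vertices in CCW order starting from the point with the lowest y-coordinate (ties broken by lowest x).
Hull (CCW) = [(-10, -10), (4, -3), (9, 8), (-6, 6), (-10, -2)]

Graham scan procedure:
  1. Find the pivot p₀ = point with lowest y (tie → lowest x): (-10, -10).
  2. Sort the remaining points by polar angle around p₀.
  3. Walk through sorted points, maintaining a stack; pop the top while the last three entries make a non-left turn (cross product ≤ 0).
  4. Final stack is the convex hull in CCW order: (-10, -10), (4, -3), (9, 8), (-6, 6), (-10, -2).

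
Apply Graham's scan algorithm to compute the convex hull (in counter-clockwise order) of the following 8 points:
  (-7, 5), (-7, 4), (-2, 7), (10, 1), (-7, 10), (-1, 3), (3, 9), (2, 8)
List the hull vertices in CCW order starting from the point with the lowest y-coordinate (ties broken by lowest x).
Hull (CCW) = [(10, 1), (3, 9), (-7, 10), (-7, 4)]

Graham scan procedure:
  1. Find the pivot p₀ = point with lowest y (tie → lowest x): (10, 1).
  2. Sort the remaining points by polar angle around p₀.
  3. Walk through sorted points, maintaining a stack; pop the top while the last three entries make a non-left turn (cross product ≤ 0).
  4. Final stack is the convex hull in CCW order: (10, 1), (3, 9), (-7, 10), (-7, 4).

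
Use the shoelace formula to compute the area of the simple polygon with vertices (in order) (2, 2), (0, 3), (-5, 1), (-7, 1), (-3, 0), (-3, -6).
Area = 25

Shoelace formula: Area = (1/2) |Σ_i (x_i · y_{i+1} − x_{i+1} · y_i)| (indices mod n). Compute each cross term:
  (2)(3) − (0)(2) = 6
  (0)(1) − (-5)(3) = 15
  (-5)(1) − (-7)(1) = 2
  (-7)(0) − (-3)(1) = 3
  (-3)(-6) − (-3)(0) = 18
  (-3)(2) − (2)(-6) = 6
Sum = 50, so (signed) Area = 50/2 = 25, |Area| = 25.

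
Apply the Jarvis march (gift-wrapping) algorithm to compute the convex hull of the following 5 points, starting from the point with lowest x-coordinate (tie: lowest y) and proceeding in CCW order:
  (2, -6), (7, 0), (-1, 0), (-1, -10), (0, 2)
Hull (CCW) = [(-1, -10), (7, 0), (0, 2), (-1, 0)]

Jarvis march: at each step, from the current hull vertex p, select the next vertex q as the point such that every other point lies strictly to the left of (or on) the directed line p → q. (Equivalently: for every other point r, the cross product (q − p) × (r − p) ≥ 0.)
Starting point (lowest x, tie lowest y): (-1, -10). Wrap until returning to start. Resulting hull: (-1, -10), (7, 0), (0, 2), (-1, 0).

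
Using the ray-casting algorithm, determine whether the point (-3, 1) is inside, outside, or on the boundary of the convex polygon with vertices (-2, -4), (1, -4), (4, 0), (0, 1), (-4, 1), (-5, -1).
The point (-3, 1) lies on the polygon boundary

Boundary check: the query satisfies the collinearity and bounding-box conditions for some polygon edge, so it lies exactly on the boundary.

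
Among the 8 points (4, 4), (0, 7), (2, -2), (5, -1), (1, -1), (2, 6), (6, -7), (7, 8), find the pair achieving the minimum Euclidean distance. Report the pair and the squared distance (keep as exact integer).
Pair = ((2, -2), (1, -1)); squared distance = 2

Compute all C(8, 2) = 28 pairwise squared distances (x_i − x_j)² + (y_i − y_j)². The minimum is 2, attained by the pair ((2, -2), (1, -1)).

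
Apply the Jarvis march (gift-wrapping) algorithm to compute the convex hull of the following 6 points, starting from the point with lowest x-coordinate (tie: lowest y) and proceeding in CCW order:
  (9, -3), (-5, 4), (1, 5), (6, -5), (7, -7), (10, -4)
Hull (CCW) = [(-5, 4), (7, -7), (10, -4), (1, 5)]

Jarvis march: at each step, from the current hull vertex p, select the next vertex q as the point such that every other point lies strictly to the left of (or on) the directed line p → q. (Equivalently: for every other point r, the cross product (q − p) × (r − p) ≥ 0.)
Starting point (lowest x, tie lowest y): (-5, 4). Wrap until returning to start. Resulting hull: (-5, 4), (7, -7), (10, -4), (1, 5).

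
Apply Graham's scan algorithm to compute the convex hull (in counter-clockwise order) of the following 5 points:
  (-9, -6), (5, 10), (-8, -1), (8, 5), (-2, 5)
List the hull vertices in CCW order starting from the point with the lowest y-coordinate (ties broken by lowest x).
Hull (CCW) = [(-9, -6), (8, 5), (5, 10), (-2, 5), (-8, -1)]

Graham scan procedure:
  1. Find the pivot p₀ = point with lowest y (tie → lowest x): (-9, -6).
  2. Sort the remaining points by polar angle around p₀.
  3. Walk through sorted points, maintaining a stack; pop the top while the last three entries make a non-left turn (cross product ≤ 0).
  4. Final stack is the convex hull in CCW order: (-9, -6), (8, 5), (5, 10), (-2, 5), (-8, -1).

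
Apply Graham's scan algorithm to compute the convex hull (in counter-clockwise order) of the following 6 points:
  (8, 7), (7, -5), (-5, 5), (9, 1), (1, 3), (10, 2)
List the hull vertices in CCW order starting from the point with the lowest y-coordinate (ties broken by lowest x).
Hull (CCW) = [(7, -5), (10, 2), (8, 7), (-5, 5)]

Graham scan procedure:
  1. Find the pivot p₀ = point with lowest y (tie → lowest x): (7, -5).
  2. Sort the remaining points by polar angle around p₀.
  3. Walk through sorted points, maintaining a stack; pop the top while the last three entries make a non-left turn (cross product ≤ 0).
  4. Final stack is the convex hull in CCW order: (7, -5), (10, 2), (8, 7), (-5, 5).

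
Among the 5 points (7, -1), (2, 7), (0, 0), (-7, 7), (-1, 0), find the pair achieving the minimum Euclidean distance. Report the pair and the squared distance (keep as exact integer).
Pair = ((0, 0), (-1, 0)); squared distance = 1

Compute all C(5, 2) = 10 pairwise squared distances (x_i − x_j)² + (y_i − y_j)². The minimum is 1, attained by the pair ((0, 0), (-1, 0)).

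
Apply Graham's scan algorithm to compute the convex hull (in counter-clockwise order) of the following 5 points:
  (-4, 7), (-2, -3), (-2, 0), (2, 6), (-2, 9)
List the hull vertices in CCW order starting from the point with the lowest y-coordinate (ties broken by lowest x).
Hull (CCW) = [(-2, -3), (2, 6), (-2, 9), (-4, 7)]

Graham scan procedure:
  1. Find the pivot p₀ = point with lowest y (tie → lowest x): (-2, -3).
  2. Sort the remaining points by polar angle around p₀.
  3. Walk through sorted points, maintaining a stack; pop the top while the last three entries make a non-left turn (cross product ≤ 0).
  4. Final stack is the convex hull in CCW order: (-2, -3), (2, 6), (-2, 9), (-4, 7).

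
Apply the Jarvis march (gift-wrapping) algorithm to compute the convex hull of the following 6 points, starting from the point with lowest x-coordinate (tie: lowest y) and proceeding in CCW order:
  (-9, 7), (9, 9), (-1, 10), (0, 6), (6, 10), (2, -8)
Hull (CCW) = [(-9, 7), (2, -8), (9, 9), (6, 10), (-1, 10)]

Jarvis march: at each step, from the current hull vertex p, select the next vertex q as the point such that every other point lies strictly to the left of (or on) the directed line p → q. (Equivalently: for every other point r, the cross product (q − p) × (r − p) ≥ 0.)
Starting point (lowest x, tie lowest y): (-9, 7). Wrap until returning to start. Resulting hull: (-9, 7), (2, -8), (9, 9), (6, 10), (-1, 10).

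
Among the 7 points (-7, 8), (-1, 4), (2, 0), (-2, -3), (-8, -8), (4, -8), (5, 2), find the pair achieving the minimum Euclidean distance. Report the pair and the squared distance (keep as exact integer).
Pair = ((2, 0), (5, 2)); squared distance = 13

Compute all C(7, 2) = 21 pairwise squared distances (x_i − x_j)² + (y_i − y_j)². The minimum is 13, attained by the pair ((2, 0), (5, 2)).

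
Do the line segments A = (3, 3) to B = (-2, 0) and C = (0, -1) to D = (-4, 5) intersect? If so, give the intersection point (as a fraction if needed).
Yes; intersection at (-22/21, 4/7) (t = 17/21 on AB, s = 11/42 on CD)

Parametrize AB as A + t(B − A) = (3 + -5 t, 3 + -3 t) and CD as C + s(D − C) = (0 + -4 s, -1 + 6 s). Solve the linear system for (t, s). Determinant = 42 ≠ 0, so a unique intersection of the containing lines exists. Solution: t = 17/21, s = 11/42 — both in [0, 1], so the segments cross. Intersection point: (-22/21, 4/7).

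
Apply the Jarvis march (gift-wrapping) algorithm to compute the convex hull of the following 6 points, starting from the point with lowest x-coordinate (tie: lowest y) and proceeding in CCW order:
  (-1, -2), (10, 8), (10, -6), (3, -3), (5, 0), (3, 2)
Hull (CCW) = [(-1, -2), (10, -6), (10, 8), (3, 2)]

Jarvis march: at each step, from the current hull vertex p, select the next vertex q as the point such that every other point lies strictly to the left of (or on) the directed line p → q. (Equivalently: for every other point r, the cross product (q − p) × (r − p) ≥ 0.)
Starting point (lowest x, tie lowest y): (-1, -2). Wrap until returning to start. Resulting hull: (-1, -2), (10, -6), (10, 8), (3, 2).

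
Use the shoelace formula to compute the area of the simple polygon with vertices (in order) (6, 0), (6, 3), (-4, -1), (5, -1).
Area = 39/2

Shoelace formula: Area = (1/2) |Σ_i (x_i · y_{i+1} − x_{i+1} · y_i)| (indices mod n). Compute each cross term:
  (6)(3) − (6)(0) = 18
  (6)(-1) − (-4)(3) = 6
  (-4)(-1) − (5)(-1) = 9
  (5)(0) − (6)(-1) = 6
Sum = 39, so (signed) Area = 39/2 = 39/2, |Area| = 39/2.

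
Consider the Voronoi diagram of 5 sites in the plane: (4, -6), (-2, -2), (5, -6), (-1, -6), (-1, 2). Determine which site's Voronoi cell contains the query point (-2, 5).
Nearest site = (-1, 2)

The Voronoi cell of site s contains exactly those query points closer to s than to any other site. Compute squared distances from q = (-2, 5) to each site:
  (-1 − -2)² + (2 − 5)² = 10
  (-2 − -2)² + (-2 − 5)² = 49
  (-1 − -2)² + (-6 − 5)² = 122
  (4 − -2)² + (-6 − 5)² = 157
  (5 − -2)² + (-6 − 5)² = 170
Minimum is attained by (-1, 2), so q lies in its Voronoi cell.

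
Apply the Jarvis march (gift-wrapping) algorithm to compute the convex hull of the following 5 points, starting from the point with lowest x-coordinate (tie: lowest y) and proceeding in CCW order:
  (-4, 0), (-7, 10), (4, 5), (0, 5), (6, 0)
Hull (CCW) = [(-7, 10), (-4, 0), (6, 0), (4, 5)]

Jarvis march: at each step, from the current hull vertex p, select the next vertex q as the point such that every other point lies strictly to the left of (or on) the directed line p → q. (Equivalently: for every other point r, the cross product (q − p) × (r − p) ≥ 0.)
Starting point (lowest x, tie lowest y): (-7, 10). Wrap until returning to start. Resulting hull: (-7, 10), (-4, 0), (6, 0), (4, 5).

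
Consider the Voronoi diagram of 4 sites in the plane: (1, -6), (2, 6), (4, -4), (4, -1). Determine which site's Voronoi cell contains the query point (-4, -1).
Nearest site = (1, -6)

The Voronoi cell of site s contains exactly those query points closer to s than to any other site. Compute squared distances from q = (-4, -1) to each site:
  (1 − -4)² + (-6 − -1)² = 50
  (4 − -4)² + (-1 − -1)² = 64
  (4 − -4)² + (-4 − -1)² = 73
  (2 − -4)² + (6 − -1)² = 85
Minimum is attained by (1, -6), so q lies in its Voronoi cell.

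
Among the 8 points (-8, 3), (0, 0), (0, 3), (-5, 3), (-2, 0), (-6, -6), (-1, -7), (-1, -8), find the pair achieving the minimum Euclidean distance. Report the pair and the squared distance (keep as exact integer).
Pair = ((-1, -7), (-1, -8)); squared distance = 1

Compute all C(8, 2) = 28 pairwise squared distances (x_i − x_j)² + (y_i − y_j)². The minimum is 1, attained by the pair ((-1, -7), (-1, -8)).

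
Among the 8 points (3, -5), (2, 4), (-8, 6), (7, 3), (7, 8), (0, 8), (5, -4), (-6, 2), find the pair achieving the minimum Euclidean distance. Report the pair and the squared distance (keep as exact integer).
Pair = ((3, -5), (5, -4)); squared distance = 5

Compute all C(8, 2) = 28 pairwise squared distances (x_i − x_j)² + (y_i − y_j)². The minimum is 5, attained by the pair ((3, -5), (5, -4)).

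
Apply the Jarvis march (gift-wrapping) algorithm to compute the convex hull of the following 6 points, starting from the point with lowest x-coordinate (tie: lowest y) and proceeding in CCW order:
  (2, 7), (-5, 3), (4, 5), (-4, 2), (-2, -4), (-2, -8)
Hull (CCW) = [(-5, 3), (-2, -8), (4, 5), (2, 7)]

Jarvis march: at each step, from the current hull vertex p, select the next vertex q as the point such that every other point lies strictly to the left of (or on) the directed line p → q. (Equivalently: for every other point r, the cross product (q − p) × (r − p) ≥ 0.)
Starting point (lowest x, tie lowest y): (-5, 3). Wrap until returning to start. Resulting hull: (-5, 3), (-2, -8), (4, 5), (2, 7).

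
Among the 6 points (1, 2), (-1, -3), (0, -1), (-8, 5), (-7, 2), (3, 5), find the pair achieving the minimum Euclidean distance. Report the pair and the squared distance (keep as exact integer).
Pair = ((-1, -3), (0, -1)); squared distance = 5

Compute all C(6, 2) = 15 pairwise squared distances (x_i − x_j)² + (y_i − y_j)². The minimum is 5, attained by the pair ((-1, -3), (0, -1)).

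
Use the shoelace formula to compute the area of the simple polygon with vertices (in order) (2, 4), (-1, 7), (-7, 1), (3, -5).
Area = 60

Shoelace formula: Area = (1/2) |Σ_i (x_i · y_{i+1} − x_{i+1} · y_i)| (indices mod n). Compute each cross term:
  (2)(7) − (-1)(4) = 18
  (-1)(1) − (-7)(7) = 48
  (-7)(-5) − (3)(1) = 32
  (3)(4) − (2)(-5) = 22
Sum = 120, so (signed) Area = 120/2 = 60, |Area| = 60.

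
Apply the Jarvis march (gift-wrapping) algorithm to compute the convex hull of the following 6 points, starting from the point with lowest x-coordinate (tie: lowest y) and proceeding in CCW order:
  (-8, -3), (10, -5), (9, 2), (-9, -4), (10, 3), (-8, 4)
Hull (CCW) = [(-9, -4), (10, -5), (10, 3), (-8, 4)]

Jarvis march: at each step, from the current hull vertex p, select the next vertex q as the point such that every other point lies strictly to the left of (or on) the directed line p → q. (Equivalently: for every other point r, the cross product (q − p) × (r − p) ≥ 0.)
Starting point (lowest x, tie lowest y): (-9, -4). Wrap until returning to start. Resulting hull: (-9, -4), (10, -5), (10, 3), (-8, 4).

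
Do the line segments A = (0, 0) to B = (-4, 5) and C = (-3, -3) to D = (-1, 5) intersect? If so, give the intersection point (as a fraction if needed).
Yes; intersection at (-12/7, 15/7) (t = 3/7 on AB, s = 9/14 on CD)

Parametrize AB as A + t(B − A) = (0 + -4 t, 0 + 5 t) and CD as C + s(D − C) = (-3 + 2 s, -3 + 8 s). Solve the linear system for (t, s). Determinant = 42 ≠ 0, so a unique intersection of the containing lines exists. Solution: t = 3/7, s = 9/14 — both in [0, 1], so the segments cross. Intersection point: (-12/7, 15/7).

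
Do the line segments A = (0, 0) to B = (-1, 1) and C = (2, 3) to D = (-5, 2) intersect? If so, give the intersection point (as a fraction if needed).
No (intersection of containing lines falls outside at least one segment)

Parametrize and solve: t = 19/8, s = 5/8. At least one of these is outside [0, 1], so the segments do not intersect.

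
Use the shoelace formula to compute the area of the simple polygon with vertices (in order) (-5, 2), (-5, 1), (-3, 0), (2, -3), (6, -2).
Area = 33/2

Shoelace formula: Area = (1/2) |Σ_i (x_i · y_{i+1} − x_{i+1} · y_i)| (indices mod n). Compute each cross term:
  (-5)(1) − (-5)(2) = 5
  (-5)(0) − (-3)(1) = 3
  (-3)(-3) − (2)(0) = 9
  (2)(-2) − (6)(-3) = 14
  (6)(2) − (-5)(-2) = 2
Sum = 33, so (signed) Area = 33/2 = 33/2, |Area| = 33/2.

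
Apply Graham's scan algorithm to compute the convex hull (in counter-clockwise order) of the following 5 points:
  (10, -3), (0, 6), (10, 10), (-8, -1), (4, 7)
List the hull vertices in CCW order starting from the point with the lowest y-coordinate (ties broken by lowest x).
Hull (CCW) = [(10, -3), (10, 10), (0, 6), (-8, -1)]

Graham scan procedure:
  1. Find the pivot p₀ = point with lowest y (tie → lowest x): (10, -3).
  2. Sort the remaining points by polar angle around p₀.
  3. Walk through sorted points, maintaining a stack; pop the top while the last three entries make a non-left turn (cross product ≤ 0).
  4. Final stack is the convex hull in CCW order: (10, -3), (10, 10), (0, 6), (-8, -1).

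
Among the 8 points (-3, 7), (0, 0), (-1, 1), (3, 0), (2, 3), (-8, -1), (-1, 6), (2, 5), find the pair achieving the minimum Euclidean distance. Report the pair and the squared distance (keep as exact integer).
Pair = ((0, 0), (-1, 1)); squared distance = 2

Compute all C(8, 2) = 28 pairwise squared distances (x_i − x_j)² + (y_i − y_j)². The minimum is 2, attained by the pair ((0, 0), (-1, 1)).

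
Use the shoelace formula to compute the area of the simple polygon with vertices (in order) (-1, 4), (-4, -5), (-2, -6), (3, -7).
Area = 36

Shoelace formula: Area = (1/2) |Σ_i (x_i · y_{i+1} − x_{i+1} · y_i)| (indices mod n). Compute each cross term:
  (-1)(-5) − (-4)(4) = 21
  (-4)(-6) − (-2)(-5) = 14
  (-2)(-7) − (3)(-6) = 32
  (3)(4) − (-1)(-7) = 5
Sum = 72, so (signed) Area = 72/2 = 36, |Area| = 36.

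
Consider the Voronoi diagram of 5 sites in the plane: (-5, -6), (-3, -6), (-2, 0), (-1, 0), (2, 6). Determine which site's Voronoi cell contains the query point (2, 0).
Nearest site = (-1, 0)

The Voronoi cell of site s contains exactly those query points closer to s than to any other site. Compute squared distances from q = (2, 0) to each site:
  (-1 − 2)² + (0 − 0)² = 9
  (-2 − 2)² + (0 − 0)² = 16
  (2 − 2)² + (6 − 0)² = 36
  (-3 − 2)² + (-6 − 0)² = 61
  (-5 − 2)² + (-6 − 0)² = 85
Minimum is attained by (-1, 0), so q lies in its Voronoi cell.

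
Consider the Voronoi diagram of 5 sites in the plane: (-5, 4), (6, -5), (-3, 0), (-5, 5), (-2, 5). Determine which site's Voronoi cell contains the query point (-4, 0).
Nearest site = (-3, 0)

The Voronoi cell of site s contains exactly those query points closer to s than to any other site. Compute squared distances from q = (-4, 0) to each site:
  (-3 − -4)² + (0 − 0)² = 1
  (-5 − -4)² + (4 − 0)² = 17
  (-5 − -4)² + (5 − 0)² = 26
  (-2 − -4)² + (5 − 0)² = 29
  (6 − -4)² + (-5 − 0)² = 125
Minimum is attained by (-3, 0), so q lies in its Voronoi cell.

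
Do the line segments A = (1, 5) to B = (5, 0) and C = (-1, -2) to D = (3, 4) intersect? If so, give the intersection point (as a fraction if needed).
Yes; intersection at (27/11, 35/11) (t = 4/11 on AB, s = 19/22 on CD)

Parametrize AB as A + t(B − A) = (1 + 4 t, 5 + -5 t) and CD as C + s(D − C) = (-1 + 4 s, -2 + 6 s). Solve the linear system for (t, s). Determinant = -44 ≠ 0, so a unique intersection of the containing lines exists. Solution: t = 4/11, s = 19/22 — both in [0, 1], so the segments cross. Intersection point: (27/11, 35/11).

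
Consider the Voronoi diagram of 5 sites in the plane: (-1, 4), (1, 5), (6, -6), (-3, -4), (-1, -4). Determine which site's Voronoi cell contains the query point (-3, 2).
Nearest site = (-1, 4)

The Voronoi cell of site s contains exactly those query points closer to s than to any other site. Compute squared distances from q = (-3, 2) to each site:
  (-1 − -3)² + (4 − 2)² = 8
  (1 − -3)² + (5 − 2)² = 25
  (-3 − -3)² + (-4 − 2)² = 36
  (-1 − -3)² + (-4 − 2)² = 40
  (6 − -3)² + (-6 − 2)² = 145
Minimum is attained by (-1, 4), so q lies in its Voronoi cell.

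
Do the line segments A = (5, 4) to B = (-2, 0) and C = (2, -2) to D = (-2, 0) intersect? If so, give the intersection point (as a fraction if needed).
Yes; intersection at (-2, 0) (t = 1 on AB, s = 1 on CD)

Parametrize AB as A + t(B − A) = (5 + -7 t, 4 + -4 t) and CD as C + s(D − C) = (2 + -4 s, -2 + 2 s). Solve the linear system for (t, s). Determinant = 30 ≠ 0, so a unique intersection of the containing lines exists. Solution: t = 1, s = 1 — both in [0, 1], so the segments cross. Intersection point: (-2, 0).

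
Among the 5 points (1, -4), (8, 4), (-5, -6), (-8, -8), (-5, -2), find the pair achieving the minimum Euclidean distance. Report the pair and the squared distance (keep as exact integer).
Pair = ((-5, -6), (-8, -8)); squared distance = 13

Compute all C(5, 2) = 10 pairwise squared distances (x_i − x_j)² + (y_i − y_j)². The minimum is 13, attained by the pair ((-5, -6), (-8, -8)).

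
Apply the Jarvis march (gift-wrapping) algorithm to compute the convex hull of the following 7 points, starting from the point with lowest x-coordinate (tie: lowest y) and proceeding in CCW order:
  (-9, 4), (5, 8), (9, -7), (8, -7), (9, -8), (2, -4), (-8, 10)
Hull (CCW) = [(-9, 4), (2, -4), (9, -8), (9, -7), (5, 8), (-8, 10)]

Jarvis march: at each step, from the current hull vertex p, select the next vertex q as the point such that every other point lies strictly to the left of (or on) the directed line p → q. (Equivalently: for every other point r, the cross product (q − p) × (r − p) ≥ 0.)
Starting point (lowest x, tie lowest y): (-9, 4). Wrap until returning to start. Resulting hull: (-9, 4), (2, -4), (9, -8), (9, -7), (5, 8), (-8, 10).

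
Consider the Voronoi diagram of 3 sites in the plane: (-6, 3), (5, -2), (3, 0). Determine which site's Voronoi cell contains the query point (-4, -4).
Nearest site = (-6, 3)

The Voronoi cell of site s contains exactly those query points closer to s than to any other site. Compute squared distances from q = (-4, -4) to each site:
  (-6 − -4)² + (3 − -4)² = 53
  (3 − -4)² + (0 − -4)² = 65
  (5 − -4)² + (-2 − -4)² = 85
Minimum is attained by (-6, 3), so q lies in its Voronoi cell.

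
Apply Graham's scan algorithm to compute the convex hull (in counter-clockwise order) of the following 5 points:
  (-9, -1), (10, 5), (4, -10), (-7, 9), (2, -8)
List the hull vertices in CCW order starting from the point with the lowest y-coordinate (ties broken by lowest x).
Hull (CCW) = [(4, -10), (10, 5), (-7, 9), (-9, -1)]

Graham scan procedure:
  1. Find the pivot p₀ = point with lowest y (tie → lowest x): (4, -10).
  2. Sort the remaining points by polar angle around p₀.
  3. Walk through sorted points, maintaining a stack; pop the top while the last three entries make a non-left turn (cross product ≤ 0).
  4. Final stack is the convex hull in CCW order: (4, -10), (10, 5), (-7, 9), (-9, -1).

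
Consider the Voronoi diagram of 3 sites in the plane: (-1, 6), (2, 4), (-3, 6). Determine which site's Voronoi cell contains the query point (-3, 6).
Nearest site = (-3, 6)

The Voronoi cell of site s contains exactly those query points closer to s than to any other site. Compute squared distances from q = (-3, 6) to each site:
  (-3 − -3)² + (6 − 6)² = 0
  (-1 − -3)² + (6 − 6)² = 4
  (2 − -3)² + (4 − 6)² = 29
Minimum is attained by (-3, 6), so q lies in its Voronoi cell.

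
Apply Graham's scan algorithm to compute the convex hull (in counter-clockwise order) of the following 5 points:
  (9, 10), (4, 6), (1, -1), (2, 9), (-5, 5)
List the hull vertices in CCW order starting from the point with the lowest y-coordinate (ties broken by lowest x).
Hull (CCW) = [(1, -1), (9, 10), (2, 9), (-5, 5)]

Graham scan procedure:
  1. Find the pivot p₀ = point with lowest y (tie → lowest x): (1, -1).
  2. Sort the remaining points by polar angle around p₀.
  3. Walk through sorted points, maintaining a stack; pop the top while the last three entries make a non-left turn (cross product ≤ 0).
  4. Final stack is the convex hull in CCW order: (1, -1), (9, 10), (2, 9), (-5, 5).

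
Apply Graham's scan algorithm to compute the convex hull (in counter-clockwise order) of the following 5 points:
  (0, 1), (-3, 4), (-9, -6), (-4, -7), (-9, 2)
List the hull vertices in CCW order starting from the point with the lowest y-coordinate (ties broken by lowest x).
Hull (CCW) = [(-4, -7), (0, 1), (-3, 4), (-9, 2), (-9, -6)]

Graham scan procedure:
  1. Find the pivot p₀ = point with lowest y (tie → lowest x): (-4, -7).
  2. Sort the remaining points by polar angle around p₀.
  3. Walk through sorted points, maintaining a stack; pop the top while the last three entries make a non-left turn (cross product ≤ 0).
  4. Final stack is the convex hull in CCW order: (-4, -7), (0, 1), (-3, 4), (-9, 2), (-9, -6).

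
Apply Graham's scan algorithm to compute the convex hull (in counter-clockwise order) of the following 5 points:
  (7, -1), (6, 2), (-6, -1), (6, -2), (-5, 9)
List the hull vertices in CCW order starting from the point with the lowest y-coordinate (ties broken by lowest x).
Hull (CCW) = [(6, -2), (7, -1), (6, 2), (-5, 9), (-6, -1)]

Graham scan procedure:
  1. Find the pivot p₀ = point with lowest y (tie → lowest x): (6, -2).
  2. Sort the remaining points by polar angle around p₀.
  3. Walk through sorted points, maintaining a stack; pop the top while the last three entries make a non-left turn (cross product ≤ 0).
  4. Final stack is the convex hull in CCW order: (6, -2), (7, -1), (6, 2), (-5, 9), (-6, -1).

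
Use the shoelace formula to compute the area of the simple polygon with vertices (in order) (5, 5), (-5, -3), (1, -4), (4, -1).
Area = 73/2

Shoelace formula: Area = (1/2) |Σ_i (x_i · y_{i+1} − x_{i+1} · y_i)| (indices mod n). Compute each cross term:
  (5)(-3) − (-5)(5) = 10
  (-5)(-4) − (1)(-3) = 23
  (1)(-1) − (4)(-4) = 15
  (4)(5) − (5)(-1) = 25
Sum = 73, so (signed) Area = 73/2 = 73/2, |Area| = 73/2.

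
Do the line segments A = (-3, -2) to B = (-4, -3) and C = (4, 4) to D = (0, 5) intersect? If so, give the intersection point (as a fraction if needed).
No (intersection of containing lines falls outside at least one segment)

Parametrize and solve: t = -31/5, s = 1/5. At least one of these is outside [0, 1], so the segments do not intersect.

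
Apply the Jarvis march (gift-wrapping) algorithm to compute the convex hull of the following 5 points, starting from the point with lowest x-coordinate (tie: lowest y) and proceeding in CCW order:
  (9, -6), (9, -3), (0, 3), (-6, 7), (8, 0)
Hull (CCW) = [(-6, 7), (9, -6), (9, -3), (8, 0)]

Jarvis march: at each step, from the current hull vertex p, select the next vertex q as the point such that every other point lies strictly to the left of (or on) the directed line p → q. (Equivalently: for every other point r, the cross product (q − p) × (r − p) ≥ 0.)
Starting point (lowest x, tie lowest y): (-6, 7). Wrap until returning to start. Resulting hull: (-6, 7), (9, -6), (9, -3), (8, 0).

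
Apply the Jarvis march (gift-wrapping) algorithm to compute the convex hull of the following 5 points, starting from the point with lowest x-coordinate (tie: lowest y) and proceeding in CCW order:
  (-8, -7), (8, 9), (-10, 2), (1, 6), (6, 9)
Hull (CCW) = [(-10, 2), (-8, -7), (8, 9), (6, 9)]

Jarvis march: at each step, from the current hull vertex p, select the next vertex q as the point such that every other point lies strictly to the left of (or on) the directed line p → q. (Equivalently: for every other point r, the cross product (q − p) × (r − p) ≥ 0.)
Starting point (lowest x, tie lowest y): (-10, 2). Wrap until returning to start. Resulting hull: (-10, 2), (-8, -7), (8, 9), (6, 9).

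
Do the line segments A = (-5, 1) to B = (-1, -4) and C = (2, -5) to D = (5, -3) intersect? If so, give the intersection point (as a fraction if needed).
No (intersection of containing lines falls outside at least one segment)

Parametrize and solve: t = 32/23, s = -11/23. At least one of these is outside [0, 1], so the segments do not intersect.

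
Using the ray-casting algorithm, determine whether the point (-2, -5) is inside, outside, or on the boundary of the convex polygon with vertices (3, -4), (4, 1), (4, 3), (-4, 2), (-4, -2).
The point (-2, -5) lies strictly outside the polygon

Cast a horizontal ray to the right from the query point and count how many polygon edges it crosses (each edge strictly once or zero times, handled with the usual half-open convention). 
Parity of crossings → even ⇒ outside.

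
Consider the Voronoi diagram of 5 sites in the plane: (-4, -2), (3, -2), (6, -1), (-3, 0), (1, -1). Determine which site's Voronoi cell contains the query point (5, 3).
Nearest site = (6, -1)

The Voronoi cell of site s contains exactly those query points closer to s than to any other site. Compute squared distances from q = (5, 3) to each site:
  (6 − 5)² + (-1 − 3)² = 17
  (3 − 5)² + (-2 − 3)² = 29
  (1 − 5)² + (-1 − 3)² = 32
  (-3 − 5)² + (0 − 3)² = 73
  (-4 − 5)² + (-2 − 3)² = 106
Minimum is attained by (6, -1), so q lies in its Voronoi cell.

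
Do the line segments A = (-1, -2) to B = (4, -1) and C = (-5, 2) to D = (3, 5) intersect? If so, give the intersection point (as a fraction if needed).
No (intersection of containing lines falls outside at least one segment)

Parametrize and solve: t = -44/7, s = -24/7. At least one of these is outside [0, 1], so the segments do not intersect.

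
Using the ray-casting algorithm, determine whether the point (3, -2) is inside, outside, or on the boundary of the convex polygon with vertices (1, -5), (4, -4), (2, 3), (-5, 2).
The point (3, -2) lies strictly inside the polygon

Cast a horizontal ray to the right from the query point and count how many polygon edges it crosses (each edge strictly once or zero times, handled with the usual half-open convention). 
Parity of crossings → odd ⇒ inside.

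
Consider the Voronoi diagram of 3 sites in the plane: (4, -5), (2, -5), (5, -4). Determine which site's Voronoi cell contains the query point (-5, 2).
Nearest site = (2, -5)

The Voronoi cell of site s contains exactly those query points closer to s than to any other site. Compute squared distances from q = (-5, 2) to each site:
  (2 − -5)² + (-5 − 2)² = 98
  (4 − -5)² + (-5 − 2)² = 130
  (5 − -5)² + (-4 − 2)² = 136
Minimum is attained by (2, -5), so q lies in its Voronoi cell.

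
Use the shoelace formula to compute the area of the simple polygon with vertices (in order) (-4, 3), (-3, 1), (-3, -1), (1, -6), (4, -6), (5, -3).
Area = 69/2

Shoelace formula: Area = (1/2) |Σ_i (x_i · y_{i+1} − x_{i+1} · y_i)| (indices mod n). Compute each cross term:
  (-4)(1) − (-3)(3) = 5
  (-3)(-1) − (-3)(1) = 6
  (-3)(-6) − (1)(-1) = 19
  (1)(-6) − (4)(-6) = 18
  (4)(-3) − (5)(-6) = 18
  (5)(3) − (-4)(-3) = 3
Sum = 69, so (signed) Area = 69/2 = 69/2, |Area| = 69/2.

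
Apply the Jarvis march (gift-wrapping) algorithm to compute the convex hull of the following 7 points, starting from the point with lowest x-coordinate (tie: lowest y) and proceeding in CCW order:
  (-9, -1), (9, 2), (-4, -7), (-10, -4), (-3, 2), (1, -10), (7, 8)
Hull (CCW) = [(-10, -4), (1, -10), (9, 2), (7, 8), (-9, -1)]

Jarvis march: at each step, from the current hull vertex p, select the next vertex q as the point such that every other point lies strictly to the left of (or on) the directed line p → q. (Equivalently: for every other point r, the cross product (q − p) × (r − p) ≥ 0.)
Starting point (lowest x, tie lowest y): (-10, -4). Wrap until returning to start. Resulting hull: (-10, -4), (1, -10), (9, 2), (7, 8), (-9, -1).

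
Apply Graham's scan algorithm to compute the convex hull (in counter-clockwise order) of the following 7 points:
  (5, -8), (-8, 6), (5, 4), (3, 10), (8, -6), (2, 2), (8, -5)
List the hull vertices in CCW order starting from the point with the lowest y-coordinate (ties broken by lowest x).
Hull (CCW) = [(5, -8), (8, -6), (8, -5), (3, 10), (-8, 6)]

Graham scan procedure:
  1. Find the pivot p₀ = point with lowest y (tie → lowest x): (5, -8).
  2. Sort the remaining points by polar angle around p₀.
  3. Walk through sorted points, maintaining a stack; pop the top while the last three entries make a non-left turn (cross product ≤ 0).
  4. Final stack is the convex hull in CCW order: (5, -8), (8, -6), (8, -5), (3, 10), (-8, 6).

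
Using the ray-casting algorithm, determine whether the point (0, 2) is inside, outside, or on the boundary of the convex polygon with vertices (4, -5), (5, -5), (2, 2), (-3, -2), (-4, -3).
The point (0, 2) lies strictly outside the polygon

Cast a horizontal ray to the right from the query point and count how many polygon edges it crosses (each edge strictly once or zero times, handled with the usual half-open convention). 
Parity of crossings → even ⇒ outside.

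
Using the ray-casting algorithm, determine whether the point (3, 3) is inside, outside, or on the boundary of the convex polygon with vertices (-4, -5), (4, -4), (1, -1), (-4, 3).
The point (3, 3) lies strictly outside the polygon

Cast a horizontal ray to the right from the query point and count how many polygon edges it crosses (each edge strictly once or zero times, handled with the usual half-open convention). 
Parity of crossings → even ⇒ outside.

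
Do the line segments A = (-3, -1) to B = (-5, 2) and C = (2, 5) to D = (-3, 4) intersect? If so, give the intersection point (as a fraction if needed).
No (intersection of containing lines falls outside at least one segment)

Parametrize and solve: t = 25/17, s = 27/17. At least one of these is outside [0, 1], so the segments do not intersect.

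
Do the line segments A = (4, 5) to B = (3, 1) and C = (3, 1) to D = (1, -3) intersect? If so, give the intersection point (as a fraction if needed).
Yes; intersection at (3, 1) (t = 1 on AB, s = 0 on CD)

Parametrize AB as A + t(B − A) = (4 + -1 t, 5 + -4 t) and CD as C + s(D − C) = (3 + -2 s, 1 + -4 s). Solve the linear system for (t, s). Determinant = 4 ≠ 0, so a unique intersection of the containing lines exists. Solution: t = 1, s = 0 — both in [0, 1], so the segments cross. Intersection point: (3, 1).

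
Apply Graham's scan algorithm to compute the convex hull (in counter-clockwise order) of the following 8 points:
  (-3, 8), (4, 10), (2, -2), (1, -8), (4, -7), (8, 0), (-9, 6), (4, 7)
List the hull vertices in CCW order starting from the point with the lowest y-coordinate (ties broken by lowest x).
Hull (CCW) = [(1, -8), (4, -7), (8, 0), (4, 10), (-3, 8), (-9, 6)]

Graham scan procedure:
  1. Find the pivot p₀ = point with lowest y (tie → lowest x): (1, -8).
  2. Sort the remaining points by polar angle around p₀.
  3. Walk through sorted points, maintaining a stack; pop the top while the last three entries make a non-left turn (cross product ≤ 0).
  4. Final stack is the convex hull in CCW order: (1, -8), (4, -7), (8, 0), (4, 10), (-3, 8), (-9, 6).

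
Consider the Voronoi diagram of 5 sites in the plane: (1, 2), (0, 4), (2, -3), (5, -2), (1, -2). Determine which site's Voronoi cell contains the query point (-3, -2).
Nearest site = (1, -2)

The Voronoi cell of site s contains exactly those query points closer to s than to any other site. Compute squared distances from q = (-3, -2) to each site:
  (1 − -3)² + (-2 − -2)² = 16
  (2 − -3)² + (-3 − -2)² = 26
  (1 − -3)² + (2 − -2)² = 32
  (0 − -3)² + (4 − -2)² = 45
  (5 − -3)² + (-2 − -2)² = 64
Minimum is attained by (1, -2), so q lies in its Voronoi cell.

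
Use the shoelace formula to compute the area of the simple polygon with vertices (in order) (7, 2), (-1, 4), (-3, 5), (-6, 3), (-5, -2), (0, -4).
Area = 133/2

Shoelace formula: Area = (1/2) |Σ_i (x_i · y_{i+1} − x_{i+1} · y_i)| (indices mod n). Compute each cross term:
  (7)(4) − (-1)(2) = 30
  (-1)(5) − (-3)(4) = 7
  (-3)(3) − (-6)(5) = 21
  (-6)(-2) − (-5)(3) = 27
  (-5)(-4) − (0)(-2) = 20
  (0)(2) − (7)(-4) = 28
Sum = 133, so (signed) Area = 133/2 = 133/2, |Area| = 133/2.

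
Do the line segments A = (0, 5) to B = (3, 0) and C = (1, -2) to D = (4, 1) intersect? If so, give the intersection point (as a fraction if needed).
Yes; intersection at (3, 0) (t = 1 on AB, s = 2/3 on CD)

Parametrize AB as A + t(B − A) = (0 + 3 t, 5 + -5 t) and CD as C + s(D − C) = (1 + 3 s, -2 + 3 s). Solve the linear system for (t, s). Determinant = -24 ≠ 0, so a unique intersection of the containing lines exists. Solution: t = 1, s = 2/3 — both in [0, 1], so the segments cross. Intersection point: (3, 0).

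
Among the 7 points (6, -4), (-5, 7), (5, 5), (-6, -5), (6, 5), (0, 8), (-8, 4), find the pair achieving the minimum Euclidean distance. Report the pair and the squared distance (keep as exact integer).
Pair = ((5, 5), (6, 5)); squared distance = 1

Compute all C(7, 2) = 21 pairwise squared distances (x_i − x_j)² + (y_i − y_j)². The minimum is 1, attained by the pair ((5, 5), (6, 5)).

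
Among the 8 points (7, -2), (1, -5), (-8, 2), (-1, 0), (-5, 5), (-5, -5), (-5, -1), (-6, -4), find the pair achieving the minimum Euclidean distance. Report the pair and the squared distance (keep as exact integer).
Pair = ((-5, -5), (-6, -4)); squared distance = 2

Compute all C(8, 2) = 28 pairwise squared distances (x_i − x_j)² + (y_i − y_j)². The minimum is 2, attained by the pair ((-5, -5), (-6, -4)).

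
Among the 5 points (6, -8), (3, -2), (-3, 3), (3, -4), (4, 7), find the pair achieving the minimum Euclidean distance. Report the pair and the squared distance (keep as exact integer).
Pair = ((3, -2), (3, -4)); squared distance = 4

Compute all C(5, 2) = 10 pairwise squared distances (x_i − x_j)² + (y_i − y_j)². The minimum is 4, attained by the pair ((3, -2), (3, -4)).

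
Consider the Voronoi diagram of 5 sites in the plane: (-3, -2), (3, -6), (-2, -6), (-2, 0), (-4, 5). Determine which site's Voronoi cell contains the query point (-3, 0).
Nearest site = (-2, 0)

The Voronoi cell of site s contains exactly those query points closer to s than to any other site. Compute squared distances from q = (-3, 0) to each site:
  (-2 − -3)² + (0 − 0)² = 1
  (-3 − -3)² + (-2 − 0)² = 4
  (-4 − -3)² + (5 − 0)² = 26
  (-2 − -3)² + (-6 − 0)² = 37
  (3 − -3)² + (-6 − 0)² = 72
Minimum is attained by (-2, 0), so q lies in its Voronoi cell.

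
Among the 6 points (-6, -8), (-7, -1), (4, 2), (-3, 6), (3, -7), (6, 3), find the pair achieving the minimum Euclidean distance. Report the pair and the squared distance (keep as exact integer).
Pair = ((4, 2), (6, 3)); squared distance = 5

Compute all C(6, 2) = 15 pairwise squared distances (x_i − x_j)² + (y_i − y_j)². The minimum is 5, attained by the pair ((4, 2), (6, 3)).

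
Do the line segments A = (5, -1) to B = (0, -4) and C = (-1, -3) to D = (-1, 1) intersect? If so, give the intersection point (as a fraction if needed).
No (intersection of containing lines falls outside at least one segment)

Parametrize and solve: t = 6/5, s = -2/5. At least one of these is outside [0, 1], so the segments do not intersect.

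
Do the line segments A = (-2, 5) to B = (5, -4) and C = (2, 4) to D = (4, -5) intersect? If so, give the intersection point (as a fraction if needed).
Yes; intersection at (148/45, -9/5) (t = 34/45 on AB, s = 29/45 on CD)

Parametrize AB as A + t(B − A) = (-2 + 7 t, 5 + -9 t) and CD as C + s(D − C) = (2 + 2 s, 4 + -9 s). Solve the linear system for (t, s). Determinant = 45 ≠ 0, so a unique intersection of the containing lines exists. Solution: t = 34/45, s = 29/45 — both in [0, 1], so the segments cross. Intersection point: (148/45, -9/5).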